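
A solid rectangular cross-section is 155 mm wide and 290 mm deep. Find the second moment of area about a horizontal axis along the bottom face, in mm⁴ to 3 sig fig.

I_base ≈ 1.26 × 10⁹ mm⁴

The section: 155 × 290, A = 44 950 mm², y = 145 mm, Ī = 315 024 583 mm⁴.
Transfer it to the bottom edge using Ī + A·d² with d = y − 0:
  the section: d = 145 mm → contributes +1 260 098 333 mm⁴
Total I = 1 260 098 333 mm⁴.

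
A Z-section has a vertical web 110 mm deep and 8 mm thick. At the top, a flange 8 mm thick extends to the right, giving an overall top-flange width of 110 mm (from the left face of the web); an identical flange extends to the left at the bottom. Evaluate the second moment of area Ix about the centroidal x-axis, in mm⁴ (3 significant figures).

Break the section into simple shapes (no overlaps), measuring from the bottom-left corner of the bounding box.
Web: 8 × 110, A = 880 mm², y = 55 mm, Ī = 887 333 mm⁴.
Top flange (beyond web): 102 × 8, A = 816 mm², y = 106 mm, Ī = 4 352 mm⁴.
Bottom flange (beyond web): 102 × 8, A = 816 mm², y = 4 mm, Ī = 4 352 mm⁴.
Centroid: ȳ = ΣA·y / ΣA = 55 mm.
Transfer each piece to the centroidal x-axis using Ī + A·d² with d = y − 55:
  web: d = 0 mm → contributes +887 333 mm⁴
  top flange (beyond web): d = 51 mm → contributes +2 126 768 mm⁴
  bottom flange (beyond web): d = -51 mm → contributes +2 126 768 mm⁴
Total I = 5 140 869 mm⁴.

Ix ≈ 5.14 × 10⁶ mm⁴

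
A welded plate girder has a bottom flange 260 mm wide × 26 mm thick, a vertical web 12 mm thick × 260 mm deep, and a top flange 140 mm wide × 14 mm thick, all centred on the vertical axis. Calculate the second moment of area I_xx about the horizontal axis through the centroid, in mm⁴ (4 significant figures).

I_xx ≈ 1.518 × 10⁸ mm⁴

Split into non-overlapping primitives; take the origin at the lower-left of the bounding box.
Bottom plate: 260 × 26, A = 6 760 mm², y = 13 mm, Ī = 380 813 mm⁴.
Web plate: 12 × 260, A = 3 120 mm², y = 156 mm, Ī = 17 576 000 mm⁴.
Top plate: 140 × 14, A = 1 960 mm², y = 293 mm, Ī = 32013.3 mm⁴.
Centroid: ȳ = ΣA·y / ΣA = 97.0338 mm.
Transfer each piece to the horizontal axis through the centroid using Ī + A·d² with d = y − 97.0338:
  bottom plate: d = -84.0338 mm → contributes +48 117 749 mm⁴
  web plate: d = 58.9662 mm → contributes +28 424 286 mm⁴
  top plate: d = 195.966 mm → contributes +75 301 419 mm⁴
Total I = 151 843 453 mm⁴.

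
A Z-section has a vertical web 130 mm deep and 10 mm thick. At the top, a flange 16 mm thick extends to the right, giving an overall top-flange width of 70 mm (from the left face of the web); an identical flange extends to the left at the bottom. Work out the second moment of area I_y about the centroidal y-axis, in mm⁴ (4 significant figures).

I_y ≈ 2.939 × 10⁶ mm⁴

Split into non-overlapping primitives; take the origin at the lower-left of the bounding box.
Web: 10 × 130, A = 1 300 mm², x = 65 mm, Ī = 10833.3 mm⁴.
Top flange (beyond web): 60 × 16, A = 960 mm², x = 100 mm, Ī = 288 000 mm⁴.
Bottom flange (beyond web): 60 × 16, A = 960 mm², x = 30 mm, Ī = 288 000 mm⁴.
Centroid: x̄ = ΣA·x / ΣA = 65 mm.
Transfer each piece to the centroidal y-axis using Ī + A·d² with d = x − 65:
  web: d = 0 mm → contributes +10833.3 mm⁴
  top flange (beyond web): d = 35 mm → contributes +1 464 000 mm⁴
  bottom flange (beyond web): d = -35 mm → contributes +1 464 000 mm⁴
Total I = 2 938 833 mm⁴.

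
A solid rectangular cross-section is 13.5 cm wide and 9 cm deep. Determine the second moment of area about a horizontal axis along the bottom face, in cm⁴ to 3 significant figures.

The section: 13.5 × 9, A = 121.5 cm², y = 4.5 cm, Ī = 820.13 cm⁴.
Transfer it to the base of the section using Ī + A·d² with d = y − 0:
  the section: d = 4.5 cm → contributes +3280.5 cm⁴
Total I = 3280.5 cm⁴.

I_base ≈ 3280 cm⁴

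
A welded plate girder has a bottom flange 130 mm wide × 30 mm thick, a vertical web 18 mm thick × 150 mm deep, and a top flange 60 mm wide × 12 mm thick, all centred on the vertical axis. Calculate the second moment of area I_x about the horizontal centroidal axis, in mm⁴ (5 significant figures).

Treat the section as a set of non-overlapping primitives; coordinates are from the bounding-box lower-left.
Bottom plate: 130 × 30, A = 3 900 mm², y = 15 mm, Ī = 292 500 mm⁴.
Web plate: 18 × 150, A = 2 700 mm², y = 105 mm, Ī = 5 062 500 mm⁴.
Top plate: 60 × 12, A = 720 mm², y = 186 mm, Ī = 8 640 mm⁴.
Centroid: ȳ = ΣA·y / ΣA = 65.01639 mm.
Transfer each piece to the horizontal centroidal axis using Ī + A·d² with d = y − 65.01639:
  bottom plate: d = -50.01639 mm → contributes +10 048 894 mm⁴
  web plate: d = 39.98361 mm → contributes +9 378 960 mm⁴
  top plate: d = 120.9836 mm → contributes +10 547 304 mm⁴
Total I = 29 975 158 mm⁴.

I_x ≈ 2.9975 × 10⁷ mm⁴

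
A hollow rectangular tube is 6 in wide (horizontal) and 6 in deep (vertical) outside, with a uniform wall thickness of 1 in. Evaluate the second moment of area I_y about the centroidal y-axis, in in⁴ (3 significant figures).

I_y ≈ 86.7 in⁴

Decompose the section into non-overlapping parts with the origin at the bottom-left of its bounding rectangle.
Outer rectangle: 6 × 6, A = 36 in², x = 3 in, Ī = 108 in⁴.
Inner void (subtracted): 4 × 4, A = 16 in², x = 3 in, Ī = 21.333 in⁴.
By symmetry the centroid is at mid-width, x̄ = 3 in.
All pieces are centred on the centroidal y-axis, so I = ΣĪ (holes subtracted) = 86.667 in⁴.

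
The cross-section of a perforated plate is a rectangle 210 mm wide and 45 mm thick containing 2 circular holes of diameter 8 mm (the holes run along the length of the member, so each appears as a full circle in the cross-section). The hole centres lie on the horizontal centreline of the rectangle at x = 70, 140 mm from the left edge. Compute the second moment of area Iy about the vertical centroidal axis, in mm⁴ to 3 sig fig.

Iy ≈ 3.46 × 10⁷ mm⁴

Decompose the section into non-overlapping parts with the origin at the bottom-left of its bounding rectangle.
Plate: 210 × 45, A = 9 450 mm², x = 105 mm, Ī = 34 728 750 mm⁴.
Hole 1 (subtracted): ⌀8, A = 50.265 mm², x = 70 mm, Ī = 201.06 mm⁴.
Hole 2 (subtracted): ⌀8, A = 50.265 mm², x = 140 mm, Ī = 201.06 mm⁴.
By symmetry the centroid is at mid-width, x̄ = 105 mm.
Transfer each piece to the vertical centroidal axis using Ī + A·d² with d = x − 105:
  plate: d = 0 mm → contributes +34 728 750 mm⁴
  hole 1: d = -35 mm → contributes −61 776 mm⁴
  hole 2: d = 35 mm → contributes −61 776 mm⁴
Total I = 34 605 197 mm⁴.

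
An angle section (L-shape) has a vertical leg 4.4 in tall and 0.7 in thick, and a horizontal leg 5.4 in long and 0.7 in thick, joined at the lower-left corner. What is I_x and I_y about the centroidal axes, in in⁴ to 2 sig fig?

Break the section into simple shapes (no overlaps), measuring from the bottom-left corner of the bounding box.
Vertical leg: 0.7 × 4.4, A = 3.08 in², y = 2.2 in, Ī = 4.969 in⁴.
Horizontal leg (remainder): 4.7 × 0.7, A = 3.29 in², y = 0.35 in, Ī = 0.1343 in⁴.
Centroid: ȳ = ΣA·y / ΣA = 1.245 in.
Transfer each piece to the centroidal x-axis using Ī + A·d² with d = y − 1.245:
  vertical leg: d = 0.9555 in → contributes +7.781 in⁴
  horizontal leg (remainder): d = -0.8945 in → contributes +2.767 in⁴
Total I = 10.55 in⁴.
For the y-axis: x̄ = 1.745 in.
Repeating about the centroidal y-axis gives I_y = 17.78 in⁴.

I_x ≈ 11 in⁴, I_y ≈ 18 in⁴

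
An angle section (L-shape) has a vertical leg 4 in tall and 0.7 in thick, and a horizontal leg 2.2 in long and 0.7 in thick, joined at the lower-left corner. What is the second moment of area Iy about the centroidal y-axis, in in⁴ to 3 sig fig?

Split into non-overlapping primitives; take the origin at the lower-left of the bounding box.
Vertical leg: 0.7 × 4, A = 2.8 in², x = 0.35 in, Ī = 0.11433 in⁴.
Horizontal leg (remainder): 1.5 × 0.7, A = 1.05 in², x = 1.45 in, Ī = 0.19688 in⁴.
Centroid: x̄ = ΣA·x / ΣA = 0.65 in.
Transfer each piece to the centroidal y-axis using Ī + A·d² with d = x − 0.65:
  vertical leg: d = -0.3 in → contributes +0.36633 in⁴
  horizontal leg (remainder): d = 0.8 in → contributes +0.86888 in⁴
Total I = 1.2352 in⁴.

Iy ≈ 1.24 in⁴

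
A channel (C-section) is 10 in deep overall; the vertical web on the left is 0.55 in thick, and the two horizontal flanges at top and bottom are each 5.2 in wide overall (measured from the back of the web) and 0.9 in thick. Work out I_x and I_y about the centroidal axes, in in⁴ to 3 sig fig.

Treat the section as a set of non-overlapping primitives; coordinates are from the bounding-box lower-left.
Web: 0.55 × 10, A = 5.5 in², y = 5 in, Ī = 45.833 in⁴.
Top flange (beyond web): 4.65 × 0.9, A = 4.185 in², y = 9.55 in, Ī = 0.28249 in⁴.
Bottom flange (beyond web): 4.65 × 0.9, A = 4.185 in², y = 0.45 in, Ī = 0.28249 in⁴.
By symmetry the centroid is at mid-height, ȳ = 5 in.
Transfer each piece to the centroidal x-axis using Ī + A·d² with d = y − 5:
  web: d = 0 in → contributes +45.833 in⁴
  top flange (beyond web): d = 4.55 in → contributes +86.922 in⁴
  bottom flange (beyond web): d = -4.55 in → contributes +86.922 in⁴
Total I = 219.68 in⁴.
For the y-axis: x̄ = 1.844 in.
Repeating about the centroidal y-axis gives I_y = 37.657 in⁴.

I_x ≈ 220 in⁴, I_y ≈ 37.7 in⁴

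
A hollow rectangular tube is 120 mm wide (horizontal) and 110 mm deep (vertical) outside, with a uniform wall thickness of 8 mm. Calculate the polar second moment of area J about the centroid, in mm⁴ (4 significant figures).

J ≈ 1.314 × 10⁷ mm⁴

Break the section into simple shapes (no overlaps), measuring from the bottom-left corner of the bounding box.
Outer rectangle: 120 × 110, A = 13 200 mm², y = 55 mm, Ī = 13 310 000 mm⁴.
Inner void (subtracted): 104 × 94, A = 9 776 mm², y = 55 mm, Ī = 7 198 395 mm⁴.
By symmetry the centroid is at mid-height, ȳ = 55 mm.
All pieces are centred on the centroidal x-axis, so I = ΣĪ (holes subtracted) = 6 111 605 mm⁴.
Repeating about the centroidal y-axis gives I_y = 7 028 565 mm⁴.
Polar second moment: J = I_x + I_y = 13 140 171 mm⁴.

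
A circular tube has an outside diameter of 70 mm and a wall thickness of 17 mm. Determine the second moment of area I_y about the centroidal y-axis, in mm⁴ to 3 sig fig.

I_y ≈ 1.10 × 10⁶ mm⁴

Break the section into simple shapes (no overlaps), measuring from the bottom-left corner of the bounding box.
Outer circle: ⌀70, A = 3848.5 mm², x = 35 mm, Ī = 1 178 588 mm⁴.
Bore (subtracted): ⌀36, A = 1017.9 mm², x = 35 mm, Ī = 82 448 mm⁴.
By symmetry the centroid is at mid-width, x̄ = 35 mm.
All pieces are centred on the centroidal y-axis, so I = ΣĪ (holes subtracted) = 1 096 140 mm⁴.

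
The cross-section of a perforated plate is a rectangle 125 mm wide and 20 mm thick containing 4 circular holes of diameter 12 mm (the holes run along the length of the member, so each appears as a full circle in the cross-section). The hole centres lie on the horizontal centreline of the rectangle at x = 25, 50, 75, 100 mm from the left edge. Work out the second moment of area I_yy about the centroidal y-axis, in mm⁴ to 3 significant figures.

Break the section into simple shapes (no overlaps), measuring from the bottom-left corner of the bounding box.
Plate: 125 × 20, A = 2 500 mm², x = 62.5 mm, Ī = 3 255 208 mm⁴.
Hole 1 (subtracted): ⌀12, A = 113.1 mm², x = 25 mm, Ī = 1017.9 mm⁴.
Hole 2 (subtracted): ⌀12, A = 113.1 mm², x = 50 mm, Ī = 1017.9 mm⁴.
Hole 3 (subtracted): ⌀12, A = 113.1 mm², x = 75 mm, Ī = 1017.9 mm⁴.
Hole 4 (subtracted): ⌀12, A = 113.1 mm², x = 100 mm, Ī = 1017.9 mm⁴.
By symmetry the centroid is at mid-width, x̄ = 62.5 mm.
Transfer each piece to the centroidal y-axis using Ī + A·d² with d = x − 62.5:
  plate: d = 0 mm → contributes +3 255 208 mm⁴
  hole 1: d = -37.5 mm → contributes −160 061 mm⁴
  hole 2: d = -12.5 mm → contributes −18 689 mm⁴
  hole 3: d = 12.5 mm → contributes −18 689 mm⁴
  hole 4: d = 37.5 mm → contributes −160 061 mm⁴
Total I = 2 897 708 mm⁴.

I_yy ≈ 2.90 × 10⁶ mm⁴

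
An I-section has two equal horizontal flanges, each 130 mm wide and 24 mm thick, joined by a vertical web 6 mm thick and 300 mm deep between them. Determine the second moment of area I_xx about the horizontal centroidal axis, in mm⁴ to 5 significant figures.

Split into non-overlapping primitives; take the origin at the lower-left of the bounding box.
Bottom flange: 130 × 24, A = 3 120 mm², y = 12 mm, Ī = 149 760 mm⁴.
Web: 6 × 300, A = 1 800 mm², y = 174 mm, Ī = 13 500 000 mm⁴.
Top flange: 130 × 24, A = 3 120 mm², y = 336 mm, Ī = 149 760 mm⁴.
By symmetry the centroid is at mid-height, ȳ = 174 mm.
Transfer each piece to the horizontal centroidal axis using Ī + A·d² with d = y − 174:
  bottom flange: d = -162 mm → contributes +82 031 040 mm⁴
  web: d = 0 mm → contributes +13 500 000 mm⁴
  top flange: d = 162 mm → contributes +82 031 040 mm⁴
Total I = 177 562 080 mm⁴.

I_xx ≈ 1.7756 × 10⁸ mm⁴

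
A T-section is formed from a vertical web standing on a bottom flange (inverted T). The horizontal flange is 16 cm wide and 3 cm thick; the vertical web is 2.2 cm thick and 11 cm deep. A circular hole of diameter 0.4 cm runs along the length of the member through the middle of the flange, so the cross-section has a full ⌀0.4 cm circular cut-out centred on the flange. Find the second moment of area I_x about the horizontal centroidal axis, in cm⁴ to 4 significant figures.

Break the section into simple shapes (no overlaps), measuring from the bottom-left corner of the bounding box.
Flange: 16 × 3, A = 48 cm², y = 1.5 cm, Ī = 36 cm⁴.
Web: 2.2 × 11, A = 24.2 cm², y = 8.5 cm, Ī = 244.017 cm⁴.
Hole (subtracted): ⌀0.4, A = 0.125664 cm², y = 1.5 cm, Ī = 0.00125664 cm⁴.
Centroid: ȳ = ΣA·y / ΣA = 3.85035 cm.
Transfer each piece to the horizontal centroidal axis using Ī + A·d² with d = y − 3.85035:
  flange: d = -2.35035 cm → contributes +301.159 cm⁴
  web: d = 4.64965 cm → contributes +767.202 cm⁴
  hole: d = -2.35035 cm → contributes −0.695442 cm⁴
Total I = 1067.67 cm⁴.

I_x ≈ 1068 cm⁴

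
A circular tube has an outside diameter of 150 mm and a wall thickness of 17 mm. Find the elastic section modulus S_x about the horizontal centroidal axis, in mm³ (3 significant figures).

S_x ≈ 2.13 × 10⁵ mm³

Decompose the section into non-overlapping parts with the origin at the bottom-left of its bounding rectangle.
Outer circle: ⌀150, A = 17 671 mm², y = 75 mm, Ī = 24 850 489 mm⁴.
Bore (subtracted): ⌀116, A = 10 568 mm², y = 75 mm, Ī = 8 887 955 mm⁴.
By symmetry the centroid is at mid-height, ȳ = 75 mm.
All pieces are centred on the horizontal centroidal axis, so I = ΣĪ (holes subtracted) = 15 962 534 mm⁴.
Extreme fibre distance c = 75 mm; S = I/c = 212 834 mm³.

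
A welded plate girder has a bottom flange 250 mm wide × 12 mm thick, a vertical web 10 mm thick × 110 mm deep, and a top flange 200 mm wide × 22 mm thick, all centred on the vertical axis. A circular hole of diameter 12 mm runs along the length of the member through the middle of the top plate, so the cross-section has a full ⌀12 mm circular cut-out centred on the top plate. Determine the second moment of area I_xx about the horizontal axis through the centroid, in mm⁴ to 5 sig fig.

I_xx ≈ 2.9968 × 10⁷ mm⁴

Treat the section as a set of non-overlapping primitives; coordinates are from the bounding-box lower-left.
Bottom plate: 250 × 12, A = 3 000 mm², y = 6 mm, Ī = 36 000 mm⁴.
Web plate: 10 × 110, A = 1 100 mm², y = 67 mm, Ī = 1 109 167 mm⁴.
Top plate: 200 × 22, A = 4 400 mm², y = 133 mm, Ī = 177466.7 mm⁴.
Hole (subtracted): ⌀12, A = 113.0973 mm², y = 133 mm, Ī = 1017.876 mm⁴.
Centroid: ȳ = ΣA·y / ΣA = 78.91567 mm.
Transfer each piece to the horizontal axis through the centroid using Ī + A·d² with d = y − 78.91567:
  bottom plate: d = -72.91567 mm → contributes +15 986 085 mm⁴
  web plate: d = -11.91567 mm → contributes +1 265 348 mm⁴
  top plate: d = 54.08433 mm → contributes +13 047 971 mm⁴
  hole: d = 54.08433 mm → contributes −331840.5 mm⁴
Total I = 29 967 564 mm⁴.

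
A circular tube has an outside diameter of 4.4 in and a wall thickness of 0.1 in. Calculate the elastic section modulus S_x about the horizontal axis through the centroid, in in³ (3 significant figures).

S_x ≈ 1.42 in³

Break the section into simple shapes (no overlaps), measuring from the bottom-left corner of the bounding box.
Outer circle: ⌀4.4, A = 15.205 in², y = 2.2 in, Ī = 18.398 in⁴.
Bore (subtracted): ⌀4.2, A = 13.854 in², y = 2.2 in, Ī = 15.275 in⁴.
By symmetry the centroid is at mid-height, ȳ = 2.2 in.
All pieces are centred on the horizontal axis through the centroid, so I = ΣĪ (holes subtracted) = 3.1239 in⁴.
Extreme fibre distance c = 2.2 in; S = I/c = 1.42 in³.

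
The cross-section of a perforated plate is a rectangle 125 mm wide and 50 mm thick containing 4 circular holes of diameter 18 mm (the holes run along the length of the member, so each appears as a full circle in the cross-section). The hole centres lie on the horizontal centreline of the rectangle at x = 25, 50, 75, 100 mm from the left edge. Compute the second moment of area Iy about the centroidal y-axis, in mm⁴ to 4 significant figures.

Decompose the section into non-overlapping parts with the origin at the bottom-left of its bounding rectangle.
Plate: 125 × 50, A = 6 250 mm², x = 62.5 mm, Ī = 8 138 021 mm⁴.
Hole 1 (subtracted): ⌀18, A = 254.469 mm², x = 25 mm, Ī = 5 153 mm⁴.
Hole 2 (subtracted): ⌀18, A = 254.469 mm², x = 50 mm, Ī = 5 153 mm⁴.
Hole 3 (subtracted): ⌀18, A = 254.469 mm², x = 75 mm, Ī = 5 153 mm⁴.
Hole 4 (subtracted): ⌀18, A = 254.469 mm², x = 100 mm, Ī = 5 153 mm⁴.
By symmetry the centroid is at mid-width, x̄ = 62.5 mm.
Transfer each piece to the centroidal y-axis using Ī + A·d² with d = x − 62.5:
  plate: d = 0 mm → contributes +8 138 021 mm⁴
  hole 1: d = -37.5 mm → contributes −363 000 mm⁴
  hole 2: d = -12.5 mm → contributes −44913.8 mm⁴
  hole 3: d = 12.5 mm → contributes −44913.8 mm⁴
  hole 4: d = 37.5 mm → contributes −363 000 mm⁴
Total I = 7 322 193 mm⁴.

Iy ≈ 7.322 × 10⁶ mm⁴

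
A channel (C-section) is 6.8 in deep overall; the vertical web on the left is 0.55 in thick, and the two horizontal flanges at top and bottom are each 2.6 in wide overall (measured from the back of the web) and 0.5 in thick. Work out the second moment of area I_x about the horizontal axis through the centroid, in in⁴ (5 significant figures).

I_x ≈ 34.795 in⁴

Treat the section as a set of non-overlapping primitives; coordinates are from the bounding-box lower-left.
Web: 0.55 × 6.8, A = 3.74 in², y = 3.4 in, Ī = 14.41147 in⁴.
Top flange (beyond web): 2.05 × 0.5, A = 1.025 in², y = 6.55 in, Ī = 0.02135417 in⁴.
Bottom flange (beyond web): 2.05 × 0.5, A = 1.025 in², y = 0.25 in, Ī = 0.02135417 in⁴.
By symmetry the centroid is at mid-height, ȳ = 3.4 in.
Transfer each piece to the horizontal axis through the centroid using Ī + A·d² with d = y − 3.4:
  web: d = 0 in → contributes +14.41147 in⁴
  top flange (beyond web): d = 3.15 in → contributes +10.19192 in⁴
  bottom flange (beyond web): d = -3.15 in → contributes +10.19192 in⁴
Total I = 34.7953 in⁴.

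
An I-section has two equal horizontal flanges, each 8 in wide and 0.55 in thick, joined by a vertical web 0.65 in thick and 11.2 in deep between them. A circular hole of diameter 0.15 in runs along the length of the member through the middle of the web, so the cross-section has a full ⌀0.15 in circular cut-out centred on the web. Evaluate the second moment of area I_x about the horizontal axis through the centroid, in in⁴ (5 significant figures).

Treat the section as a set of non-overlapping primitives; coordinates are from the bounding-box lower-left.
Bottom flange: 8 × 0.55, A = 4.4 in², y = 0.275 in, Ī = 0.1109167 in⁴.
Web: 0.65 × 11.2, A = 7.28 in², y = 6.15 in, Ī = 76.10027 in⁴.
Top flange: 8 × 0.55, A = 4.4 in², y = 12.025 in, Ī = 0.1109167 in⁴.
Hole (subtracted): ⌀0.15, A = 0.01767146 in², y = 6.15 in, Ī = 0.00002485049 in⁴.
By symmetry the centroid is at mid-height, ȳ = 6.15 in.
Transfer each piece to the horizontal axis through the centroid using Ī + A·d² with d = y − 6.15:
  bottom flange: d = -5.875 in → contributes +151.9797 in⁴
  web: d = 0 in → contributes +76.10027 in⁴
  top flange: d = 5.875 in → contributes +151.9797 in⁴
  hole: d = 0 in → contributes −0.00002485049 in⁴
Total I = 380.0596 in⁴.

I_x ≈ 380.06 in⁴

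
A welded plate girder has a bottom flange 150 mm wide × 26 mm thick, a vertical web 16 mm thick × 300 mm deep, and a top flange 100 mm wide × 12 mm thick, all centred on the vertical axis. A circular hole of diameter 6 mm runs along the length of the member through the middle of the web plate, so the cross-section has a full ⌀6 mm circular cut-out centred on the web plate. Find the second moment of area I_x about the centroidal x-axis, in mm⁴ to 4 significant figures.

Decompose the section into non-overlapping parts with the origin at the bottom-left of its bounding rectangle.
Bottom plate: 150 × 26, A = 3 900 mm², y = 13 mm, Ī = 219 700 mm⁴.
Web plate: 16 × 300, A = 4 800 mm², y = 176 mm, Ī = 36 000 000 mm⁴.
Top plate: 100 × 12, A = 1 200 mm², y = 332 mm, Ī = 14 400 mm⁴.
Hole (subtracted): ⌀6, A = 28.2743 mm², y = 176 mm, Ī = 63.6173 mm⁴.
Centroid: ȳ = ΣA·y / ΣA = 130.567 mm.
Transfer each piece to the centroidal x-axis using Ī + A·d² with d = y − 130.567:
  bottom plate: d = -117.567 mm → contributes +54 125 694 mm⁴
  web plate: d = 45.4328 mm → contributes +45 907 863 mm⁴
  top plate: d = 201.433 mm → contributes +48 704 601 mm⁴
  hole: d = 45.4328 mm → contributes −58425.7 mm⁴
Total I = 148 679 732 mm⁴.

I_x ≈ 1.487 × 10⁸ mm⁴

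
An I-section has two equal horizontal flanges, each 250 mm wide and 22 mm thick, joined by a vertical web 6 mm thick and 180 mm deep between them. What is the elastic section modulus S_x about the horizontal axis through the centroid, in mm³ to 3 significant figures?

Split into non-overlapping primitives; take the origin at the lower-left of the bounding box.
Bottom flange: 250 × 22, A = 5 500 mm², y = 11 mm, Ī = 221 833 mm⁴.
Web: 6 × 180, A = 1 080 mm², y = 112 mm, Ī = 2 916 000 mm⁴.
Top flange: 250 × 22, A = 5 500 mm², y = 213 mm, Ī = 221 833 mm⁴.
By symmetry the centroid is at mid-height, ȳ = 112 mm.
Transfer each piece to the horizontal axis through the centroid using Ī + A·d² with d = y − 112:
  bottom flange: d = -101 mm → contributes +56 327 333 mm⁴
  web: d = 0 mm → contributes +2 916 000 mm⁴
  top flange: d = 101 mm → contributes +56 327 333 mm⁴
Total I = 115 570 667 mm⁴.
Extreme fibre distance c = 112 mm; S = I/c = 1 031 881 mm³.

S_x ≈ 1.03 × 10⁶ mm³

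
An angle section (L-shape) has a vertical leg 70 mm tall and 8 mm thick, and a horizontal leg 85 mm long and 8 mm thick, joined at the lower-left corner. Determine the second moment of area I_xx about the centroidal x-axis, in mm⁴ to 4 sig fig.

I_xx ≈ 5.138 × 10⁵ mm⁴

Split into non-overlapping primitives; take the origin at the lower-left of the bounding box.
Vertical leg: 8 × 70, A = 560 mm², y = 35 mm, Ī = 228 667 mm⁴.
Horizontal leg (remainder): 77 × 8, A = 616 mm², y = 4 mm, Ī = 3285.33 mm⁴.
Centroid: ȳ = ΣA·y / ΣA = 18.7619 mm.
Transfer each piece to the centroidal x-axis using Ī + A·d² with d = y − 18.7619:
  vertical leg: d = 16.2381 mm → contributes +376 325 mm⁴
  horizontal leg (remainder): d = -14.7619 mm → contributes +137 520 mm⁴
Total I = 513 845 mm⁴.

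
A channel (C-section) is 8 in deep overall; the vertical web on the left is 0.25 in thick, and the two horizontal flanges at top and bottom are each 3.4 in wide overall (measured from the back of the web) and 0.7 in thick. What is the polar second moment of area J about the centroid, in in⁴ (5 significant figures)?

J ≈ 77.232 in⁴

Treat the section as a set of non-overlapping primitives; coordinates are from the bounding-box lower-left.
Web: 0.25 × 8, A = 2 in², y = 4 in, Ī = 10.66667 in⁴.
Top flange (beyond web): 3.15 × 0.7, A = 2.205 in², y = 7.65 in, Ī = 0.0900375 in⁴.
Bottom flange (beyond web): 3.15 × 0.7, A = 2.205 in², y = 0.35 in, Ī = 0.0900375 in⁴.
By symmetry the centroid is at mid-height, ȳ = 4 in.
Transfer each piece to the centroidal x-axis using Ī + A·d² with d = y − 4:
  web: d = 0 in → contributes +10.66667 in⁴
  top flange (beyond web): d = 3.65 in → contributes +29.46615 in⁴
  bottom flange (beyond web): d = -3.65 in → contributes +29.46615 in⁴
Total I = 69.59897 in⁴.
For the y-axis: x̄ = 1.294579 in.
Repeating about the centroidal y-axis gives I_y = 7.633503 in⁴.
Polar second moment: J = I_x + I_y = 77.23247 in⁴.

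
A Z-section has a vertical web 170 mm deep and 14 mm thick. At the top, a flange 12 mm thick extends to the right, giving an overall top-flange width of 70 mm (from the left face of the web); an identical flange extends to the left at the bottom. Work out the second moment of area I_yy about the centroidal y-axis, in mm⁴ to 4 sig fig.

Split into non-overlapping primitives; take the origin at the lower-left of the bounding box.
Web: 14 × 170, A = 2 380 mm², x = 63 mm, Ī = 38873.3 mm⁴.
Top flange (beyond web): 56 × 12, A = 672 mm², x = 98 mm, Ī = 175 616 mm⁴.
Bottom flange (beyond web): 56 × 12, A = 672 mm², x = 28 mm, Ī = 175 616 mm⁴.
Centroid: x̄ = ΣA·x / ΣA = 63 mm.
Transfer each piece to the centroidal y-axis using Ī + A·d² with d = x − 63:
  web: d = 0 mm → contributes +38873.3 mm⁴
  top flange (beyond web): d = 35 mm → contributes +998 816 mm⁴
  bottom flange (beyond web): d = -35 mm → contributes +998 816 mm⁴
Total I = 2 036 505 mm⁴.

I_yy ≈ 2.037 × 10⁶ mm⁴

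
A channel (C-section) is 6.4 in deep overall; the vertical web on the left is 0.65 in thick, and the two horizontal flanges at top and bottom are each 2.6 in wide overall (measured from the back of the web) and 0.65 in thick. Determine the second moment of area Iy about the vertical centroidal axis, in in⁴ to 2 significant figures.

Iy ≈ 3.6 in⁴

Decompose the section into non-overlapping parts with the origin at the bottom-left of its bounding rectangle.
Web: 0.65 × 6.4, A = 4.16 in², x = 0.325 in, Ī = 0.1465 in⁴.
Top flange (beyond web): 1.95 × 0.65, A = 1.268 in², x = 1.625 in, Ī = 0.4016 in⁴.
Bottom flange (beyond web): 1.95 × 0.65, A = 1.268 in², x = 1.625 in, Ī = 0.4016 in⁴.
Centroid: x̄ = ΣA·x / ΣA = 0.8172 in.
Transfer each piece to the vertical centroidal axis using Ī + A·d² with d = x − 0.8172:
  web: d = -0.4922 in → contributes +1.154 in⁴
  top flange (beyond web): d = 0.8078 in → contributes +1.229 in⁴
  bottom flange (beyond web): d = 0.8078 in → contributes +1.229 in⁴
Total I = 3.612 in⁴.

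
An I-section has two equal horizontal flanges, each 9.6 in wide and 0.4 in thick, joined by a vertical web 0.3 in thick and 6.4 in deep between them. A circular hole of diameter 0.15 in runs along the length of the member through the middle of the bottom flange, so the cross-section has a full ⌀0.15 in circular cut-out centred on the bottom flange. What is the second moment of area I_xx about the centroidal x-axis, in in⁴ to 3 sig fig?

Decompose the section into non-overlapping parts with the origin at the bottom-left of its bounding rectangle.
Bottom flange: 9.6 × 0.4, A = 3.84 in², y = 0.2 in, Ī = 0.0512 in⁴.
Web: 0.3 × 6.4, A = 1.92 in², y = 3.6 in, Ī = 6.5536 in⁴.
Top flange: 9.6 × 0.4, A = 3.84 in², y = 7 in, Ī = 0.0512 in⁴.
Hole (subtracted): ⌀0.15, A = 0.017671 in², y = 0.2 in, Ī = 0.00002485 in⁴.
Centroid: ȳ = ΣA·y / ΣA = 3.6063 in.
Transfer each piece to the centroidal x-axis using Ī + A·d² with d = y − 3.6063:
  bottom flange: d = -3.4063 in → contributes +44.605 in⁴
  web: d = -0.0062702 in → contributes +6.5537 in⁴
  top flange: d = 3.3937 in → contributes +44.278 in⁴
  hole: d = -3.4063 in → contributes −0.20506 in⁴
Total I = 95.232 in⁴.

I_xx ≈ 95.2 in⁴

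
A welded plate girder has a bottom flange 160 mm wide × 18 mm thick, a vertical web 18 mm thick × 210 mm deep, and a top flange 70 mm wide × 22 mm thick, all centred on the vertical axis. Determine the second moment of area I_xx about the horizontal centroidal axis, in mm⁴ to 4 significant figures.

Treat the section as a set of non-overlapping primitives; coordinates are from the bounding-box lower-left.
Bottom plate: 160 × 18, A = 2 880 mm², y = 9 mm, Ī = 77 760 mm⁴.
Web plate: 18 × 210, A = 3 780 mm², y = 123 mm, Ī = 13 891 500 mm⁴.
Top plate: 70 × 22, A = 1 540 mm², y = 239 mm, Ī = 62113.3 mm⁴.
Centroid: ȳ = ΣA·y / ΣA = 104.746 mm.
Transfer each piece to the horizontal centroidal axis using Ī + A·d² with d = y − 104.746:
  bottom plate: d = -95.7463 mm → contributes +26 479 762 mm⁴
  web plate: d = 18.2537 mm → contributes +15 150 981 mm⁴
  top plate: d = 134.254 mm → contributes +27 819 142 mm⁴
Total I = 69 449 886 mm⁴.

I_xx ≈ 6.945 × 10⁷ mm⁴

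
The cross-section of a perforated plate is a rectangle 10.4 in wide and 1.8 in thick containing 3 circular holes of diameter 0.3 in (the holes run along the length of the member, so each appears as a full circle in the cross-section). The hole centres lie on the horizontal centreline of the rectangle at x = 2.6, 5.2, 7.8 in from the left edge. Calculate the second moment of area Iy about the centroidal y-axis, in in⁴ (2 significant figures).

Break the section into simple shapes (no overlaps), measuring from the bottom-left corner of the bounding box.
Plate: 10.4 × 1.8, A = 18.72 in², x = 5.2 in, Ī = 168.7 in⁴.
Hole 1 (subtracted): ⌀0.3, A = 0.07069 in², x = 2.6 in, Ī = 0.0003976 in⁴.
Hole 2 (subtracted): ⌀0.3, A = 0.07069 in², x = 5.2 in, Ī = 0.0003976 in⁴.
Hole 3 (subtracted): ⌀0.3, A = 0.07069 in², x = 7.8 in, Ī = 0.0003976 in⁴.
By symmetry the centroid is at mid-width, x̄ = 5.2 in.
Transfer each piece to the centroidal y-axis using Ī + A·d² with d = x − 5.2:
  plate: d = 0 in → contributes +168.7 in⁴
  hole 1: d = -2.6 in → contributes −0.4782 in⁴
  hole 2: d = 0 in → contributes −0.0003976 in⁴
  hole 3: d = 2.6 in → contributes −0.4782 in⁴
Total I = 167.8 in⁴.

Iy ≈ 170 in⁴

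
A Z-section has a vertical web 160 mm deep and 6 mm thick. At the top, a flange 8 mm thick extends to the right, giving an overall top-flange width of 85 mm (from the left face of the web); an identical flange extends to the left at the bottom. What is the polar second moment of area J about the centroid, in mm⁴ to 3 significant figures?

Break the section into simple shapes (no overlaps), measuring from the bottom-left corner of the bounding box.
Web: 6 × 160, A = 960 mm², y = 80 mm, Ī = 2 048 000 mm⁴.
Top flange (beyond web): 79 × 8, A = 632 mm², y = 156 mm, Ī = 3370.7 mm⁴.
Bottom flange (beyond web): 79 × 8, A = 632 mm², y = 4 mm, Ī = 3370.7 mm⁴.
Centroid: ȳ = ΣA·y / ΣA = 80 mm.
Transfer each piece to the centroidal x-axis using Ī + A·d² with d = y − 80:
  web: d = 0 mm → contributes +2 048 000 mm⁴
  top flange (beyond web): d = 76 mm → contributes +3 653 803 mm⁴
  bottom flange (beyond web): d = -76 mm → contributes +3 653 803 mm⁴
Total I = 9 355 605 mm⁴.
For the y-axis: x̄ = 82 mm.
Repeating about the centroidal y-axis gives I_y = 2 943 365 mm⁴.
Polar second moment: J = I_x + I_y = 12 298 971 mm⁴.

J ≈ 1.23 × 10⁷ mm⁴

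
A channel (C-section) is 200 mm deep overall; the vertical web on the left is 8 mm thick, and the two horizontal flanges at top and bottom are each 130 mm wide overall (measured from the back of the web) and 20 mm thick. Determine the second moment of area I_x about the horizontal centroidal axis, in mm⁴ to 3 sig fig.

Break the section into simple shapes (no overlaps), measuring from the bottom-left corner of the bounding box.
Web: 8 × 200, A = 1 600 mm², y = 100 mm, Ī = 5 333 333 mm⁴.
Top flange (beyond web): 122 × 20, A = 2 440 mm², y = 190 mm, Ī = 81 333 mm⁴.
Bottom flange (beyond web): 122 × 20, A = 2 440 mm², y = 10 mm, Ī = 81 333 mm⁴.
By symmetry the centroid is at mid-height, ȳ = 100 mm.
Transfer each piece to the horizontal centroidal axis using Ī + A·d² with d = y − 100:
  web: d = 0 mm → contributes +5 333 333 mm⁴
  top flange (beyond web): d = 90 mm → contributes +19 845 333 mm⁴
  bottom flange (beyond web): d = -90 mm → contributes +19 845 333 mm⁴
Total I = 45 024 000 mm⁴.

I_x ≈ 4.50 × 10⁷ mm⁴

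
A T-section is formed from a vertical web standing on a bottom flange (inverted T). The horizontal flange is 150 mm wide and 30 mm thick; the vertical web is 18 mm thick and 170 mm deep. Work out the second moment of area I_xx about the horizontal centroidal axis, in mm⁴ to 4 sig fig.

I_xx ≈ 2.592 × 10⁷ mm⁴

Decompose the section into non-overlapping parts with the origin at the bottom-left of its bounding rectangle.
Flange: 150 × 30, A = 4 500 mm², y = 15 mm, Ī = 337 500 mm⁴.
Web: 18 × 170, A = 3 060 mm², y = 115 mm, Ī = 7 369 500 mm⁴.
Centroid: ȳ = ΣA·y / ΣA = 55.4762 mm.
Transfer each piece to the horizontal centroidal axis using Ī + A·d² with d = y − 55.4762:
  flange: d = -40.4762 mm → contributes +7 709 949 mm⁴
  web: d = 59.5238 mm → contributes +18 211 337 mm⁴
Total I = 25 921 286 mm⁴.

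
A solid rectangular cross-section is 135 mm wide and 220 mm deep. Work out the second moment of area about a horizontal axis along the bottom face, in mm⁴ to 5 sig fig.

The section: 135 × 220, A = 29 700 mm², y = 110 mm, Ī = 119 790 000 mm⁴.
Transfer it to a horizontal axis along the bottom face using Ī + A·d² with d = y − 0:
  the section: d = 110 mm → contributes +479 160 000 mm⁴
Total I = 479 160 000 mm⁴.

I_base ≈ 4.7916 × 10⁸ mm⁴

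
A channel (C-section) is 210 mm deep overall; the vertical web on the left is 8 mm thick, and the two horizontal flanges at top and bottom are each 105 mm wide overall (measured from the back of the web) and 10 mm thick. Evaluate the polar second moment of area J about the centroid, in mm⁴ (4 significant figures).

J ≈ 2.960 × 10⁷ mm⁴

Treat the section as a set of non-overlapping primitives; coordinates are from the bounding-box lower-left.
Web: 8 × 210, A = 1 680 mm², y = 105 mm, Ī = 6 174 000 mm⁴.
Top flange (beyond web): 97 × 10, A = 970 mm², y = 205 mm, Ī = 8083.33 mm⁴.
Bottom flange (beyond web): 97 × 10, A = 970 mm², y = 5 mm, Ī = 8083.33 mm⁴.
By symmetry the centroid is at mid-height, ȳ = 105 mm.
Transfer each piece to the centroidal x-axis using Ī + A·d² with d = y − 105:
  web: d = 0 mm → contributes +6 174 000 mm⁴
  top flange (beyond web): d = 100 mm → contributes +9 708 083 mm⁴
  bottom flange (beyond web): d = -100 mm → contributes +9 708 083 mm⁴
Total I = 25 590 167 mm⁴.
For the y-axis: x̄ = 32.1354 mm.
Repeating about the centroidal y-axis gives I_y = 4 011 620 mm⁴.
Polar second moment: J = I_x + I_y = 29 601 787 mm⁴.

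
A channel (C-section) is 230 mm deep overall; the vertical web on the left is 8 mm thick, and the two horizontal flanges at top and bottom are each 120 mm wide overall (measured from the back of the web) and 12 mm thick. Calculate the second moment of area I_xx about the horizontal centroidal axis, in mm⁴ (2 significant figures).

Break the section into simple shapes (no overlaps), measuring from the bottom-left corner of the bounding box.
Web: 8 × 230, A = 1 840 mm², y = 115 mm, Ī = 8 111 333 mm⁴.
Top flange (beyond web): 112 × 12, A = 1 344 mm², y = 224 mm, Ī = 16 128 mm⁴.
Bottom flange (beyond web): 112 × 12, A = 1 344 mm², y = 6 mm, Ī = 16 128 mm⁴.
By symmetry the centroid is at mid-height, ȳ = 115 mm.
Transfer each piece to the horizontal centroidal axis using Ī + A·d² with d = y − 115:
  web: d = 0 mm → contributes +8 111 333 mm⁴
  top flange (beyond web): d = 109 mm → contributes +15 984 192 mm⁴
  bottom flange (beyond web): d = -109 mm → contributes +15 984 192 mm⁴
Total I = 40 079 717 mm⁴.

I_xx ≈ 4.0 × 10⁷ mm⁴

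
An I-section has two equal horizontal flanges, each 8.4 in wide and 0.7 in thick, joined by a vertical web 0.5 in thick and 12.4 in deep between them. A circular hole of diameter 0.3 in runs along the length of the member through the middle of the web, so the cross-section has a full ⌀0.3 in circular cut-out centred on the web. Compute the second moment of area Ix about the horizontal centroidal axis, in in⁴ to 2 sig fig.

Ix ≈ 580 in⁴

Break the section into simple shapes (no overlaps), measuring from the bottom-left corner of the bounding box.
Bottom flange: 8.4 × 0.7, A = 5.88 in², y = 0.35 in, Ī = 0.2401 in⁴.
Web: 0.5 × 12.4, A = 6.2 in², y = 6.9 in, Ī = 79.44 in⁴.
Top flange: 8.4 × 0.7, A = 5.88 in², y = 13.45 in, Ī = 0.2401 in⁴.
Hole (subtracted): ⌀0.3, A = 0.07069 in², y = 6.9 in, Ī = 0.0003976 in⁴.
By symmetry the centroid is at mid-height, ȳ = 6.9 in.
Transfer each piece to the horizontal centroidal axis using Ī + A·d² with d = y − 6.9:
  bottom flange: d = -6.55 in → contributes +252.5 in⁴
  web: d = 0 in → contributes +79.44 in⁴
  top flange: d = 6.55 in → contributes +252.5 in⁴
  hole: d = 0 in → contributes −0.0003976 in⁴
Total I = 584.5 in⁴.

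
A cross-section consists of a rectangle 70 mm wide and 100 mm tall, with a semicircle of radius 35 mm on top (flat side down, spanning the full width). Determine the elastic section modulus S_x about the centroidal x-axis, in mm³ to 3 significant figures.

Decompose the section into non-overlapping parts with the origin at the bottom-left of its bounding rectangle.
Rectangular body: 70 × 100, A = 7 000 mm², y = 50 mm, Ī = 5 833 333 mm⁴.
Semicircular cap: semicircle r = 35, A = 1924.2 mm², y = 114.85 mm, Ī = 164 704 mm⁴.
Centroid: ȳ = ΣA·y / ΣA = 63.984 mm.
Transfer each piece to the centroidal x-axis using Ī + A·d² with d = y − 63.984:
  rectangular body: d = -13.984 mm → contributes +7 202 160 mm⁴
  semicircular cap: d = 50.871 mm → contributes +5 144 261 mm⁴
Total I = 12 346 421 mm⁴.
Extreme fibre distance c = 71.016 mm; S = I/c = 173 854 mm³.

S_x ≈ 1.74 × 10⁵ mm³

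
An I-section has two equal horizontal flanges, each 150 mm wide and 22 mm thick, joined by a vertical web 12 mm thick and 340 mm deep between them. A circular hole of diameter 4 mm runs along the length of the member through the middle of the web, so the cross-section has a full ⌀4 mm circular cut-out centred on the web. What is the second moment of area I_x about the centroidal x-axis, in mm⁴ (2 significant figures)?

I_x ≈ 2.6 × 10⁸ mm⁴

Treat the section as a set of non-overlapping primitives; coordinates are from the bounding-box lower-left.
Bottom flange: 150 × 22, A = 3 300 mm², y = 11 mm, Ī = 133 100 mm⁴.
Web: 12 × 340, A = 4 080 mm², y = 192 mm, Ī = 39 304 000 mm⁴.
Top flange: 150 × 22, A = 3 300 mm², y = 373 mm, Ī = 133 100 mm⁴.
Hole (subtracted): ⌀4, A = 12.57 mm², y = 192 mm, Ī = 12.57 mm⁴.
By symmetry the centroid is at mid-height, ȳ = 192 mm.
Transfer each piece to the centroidal x-axis using Ī + A·d² with d = y − 192:
  bottom flange: d = -181 mm → contributes +108 244 400 mm⁴
  web: d = 0 mm → contributes +39 304 000 mm⁴
  top flange: d = 181 mm → contributes +108 244 400 mm⁴
  hole: d = 0 mm → contributes −12.57 mm⁴
Total I = 255 792 787 mm⁴.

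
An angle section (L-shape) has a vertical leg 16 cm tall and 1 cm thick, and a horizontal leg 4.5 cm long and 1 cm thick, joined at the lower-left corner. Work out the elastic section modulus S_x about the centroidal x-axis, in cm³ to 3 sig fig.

S_x ≈ 53.8 cm³

Break the section into simple shapes (no overlaps), measuring from the bottom-left corner of the bounding box.
Vertical leg: 1 × 16, A = 16 cm², y = 8 cm, Ī = 341.33 cm⁴.
Horizontal leg (remainder): 3.5 × 1, A = 3.5 cm², y = 0.5 cm, Ī = 0.29167 cm⁴.
Centroid: ȳ = ΣA·y / ΣA = 6.6538 cm.
Transfer each piece to the centroidal x-axis using Ī + A·d² with d = y − 6.6538:
  vertical leg: d = 1.3462 cm → contributes +370.33 cm⁴
  horizontal leg (remainder): d = -6.1538 cm → contributes +132.84 cm⁴
Total I = 503.16 cm⁴.
Extreme fibre distance c = 9.3462 cm; S = I/c = 53.836 cm³.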